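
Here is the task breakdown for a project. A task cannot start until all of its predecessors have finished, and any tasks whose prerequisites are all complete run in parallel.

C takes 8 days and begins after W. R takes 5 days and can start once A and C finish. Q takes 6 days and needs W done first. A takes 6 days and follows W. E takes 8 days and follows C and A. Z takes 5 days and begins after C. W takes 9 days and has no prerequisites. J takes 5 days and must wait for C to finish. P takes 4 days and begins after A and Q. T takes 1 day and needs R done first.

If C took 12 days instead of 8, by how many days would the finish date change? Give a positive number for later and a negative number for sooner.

4

Critical path before the change: W→C→E = 9+8+8 = 25 giving 25 days.
Since C is critical, the +4 change carries straight to that chain (now 29 days).
That remains the longest chain; total 29 days.
Change in finish: 29 − 25 = +4 days.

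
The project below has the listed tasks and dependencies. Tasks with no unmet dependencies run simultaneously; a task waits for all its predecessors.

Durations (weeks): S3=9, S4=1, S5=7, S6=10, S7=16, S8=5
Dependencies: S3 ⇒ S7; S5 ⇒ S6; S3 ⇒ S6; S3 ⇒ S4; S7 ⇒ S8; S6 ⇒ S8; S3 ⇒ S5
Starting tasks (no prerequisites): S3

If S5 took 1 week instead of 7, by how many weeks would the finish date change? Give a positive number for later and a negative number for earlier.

-1

Baseline: S3→S5→S6→S8 = 9+7+10+5 = 31 → 31 weeks.
S5 is on the critical path; changing it to 1 makes that path 25 weeks.
Now S3→S7→S8 = 9+16+5 = 30 is longest, so the finish becomes 30 weeks.
Change in finish: 30 − 31 = -1 weeks.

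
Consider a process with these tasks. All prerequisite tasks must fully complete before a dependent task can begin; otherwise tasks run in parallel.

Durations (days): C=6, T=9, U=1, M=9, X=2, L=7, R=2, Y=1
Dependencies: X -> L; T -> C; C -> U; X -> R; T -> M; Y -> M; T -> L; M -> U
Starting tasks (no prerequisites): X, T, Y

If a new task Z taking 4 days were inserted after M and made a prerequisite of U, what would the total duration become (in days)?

Originally the project takes 19 days.
With Z inserted, U now waits for max(C, M, Z).
New critical path: T→M→Z→U = 9+9+4+1 = 23 ⇒ 23 days.

23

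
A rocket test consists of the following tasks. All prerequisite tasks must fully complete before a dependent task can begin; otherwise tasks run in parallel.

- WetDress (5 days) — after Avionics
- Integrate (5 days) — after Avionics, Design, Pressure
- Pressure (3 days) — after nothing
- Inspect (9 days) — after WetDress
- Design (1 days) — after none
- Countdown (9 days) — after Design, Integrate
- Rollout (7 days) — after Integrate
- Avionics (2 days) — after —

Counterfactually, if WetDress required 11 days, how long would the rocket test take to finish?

Baseline: Pressure→Integrate→Countdown = 3+5+9 = 17 → 17 days.
The longest path through WetDress is only 16 days, so WetDress has float 1.
The binding chain switches to Avionics→WetDress→Inspect = 2+11+9 = 22; finish 22 days.

22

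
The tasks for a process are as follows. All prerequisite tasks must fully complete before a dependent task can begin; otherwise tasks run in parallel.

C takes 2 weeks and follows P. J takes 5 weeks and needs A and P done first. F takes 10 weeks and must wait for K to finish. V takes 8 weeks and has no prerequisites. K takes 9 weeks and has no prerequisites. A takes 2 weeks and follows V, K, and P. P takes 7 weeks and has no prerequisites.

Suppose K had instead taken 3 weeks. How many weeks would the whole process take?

Actual critical path: K→F = 9+10 = 19 ⇒ 19 weeks.
K lies on that path, so at 3 weeks the path becomes 13 weeks.
Now V→A→J = 8+2+5 = 15 is longest, so the finish becomes 15 weeks.

15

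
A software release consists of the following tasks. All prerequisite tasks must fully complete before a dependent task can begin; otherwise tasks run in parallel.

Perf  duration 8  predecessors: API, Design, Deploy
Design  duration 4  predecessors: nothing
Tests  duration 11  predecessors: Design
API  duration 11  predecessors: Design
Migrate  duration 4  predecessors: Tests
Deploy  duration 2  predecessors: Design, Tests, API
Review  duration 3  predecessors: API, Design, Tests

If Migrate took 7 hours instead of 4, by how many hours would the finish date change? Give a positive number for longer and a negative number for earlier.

As given, the longest chain is Design→API→Deploy→Perf = 4+11+2+8 = 25, so the finish is 25 hours.
The longest path through Migrate is only 19 hours, so Migrate has float 6.
No other chain overtakes it, so the finish is 25 hours.
Change in finish: 25 − 25 = +0 hours.

0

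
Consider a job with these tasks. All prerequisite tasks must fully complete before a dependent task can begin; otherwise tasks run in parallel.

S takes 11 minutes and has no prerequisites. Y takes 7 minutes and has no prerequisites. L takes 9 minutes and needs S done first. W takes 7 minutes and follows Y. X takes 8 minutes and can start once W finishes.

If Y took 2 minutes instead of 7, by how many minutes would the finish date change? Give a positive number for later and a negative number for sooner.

Critical path before the change: Y→W→X = 7+7+8 = 22 giving 22 minutes.
Y is on the critical path; changing it to 2 makes that path 17 minutes.
The binding chain switches to S→L = 11+9 = 20; finish 20 minutes.
Change in finish: 20 − 22 = -2 minutes.

-2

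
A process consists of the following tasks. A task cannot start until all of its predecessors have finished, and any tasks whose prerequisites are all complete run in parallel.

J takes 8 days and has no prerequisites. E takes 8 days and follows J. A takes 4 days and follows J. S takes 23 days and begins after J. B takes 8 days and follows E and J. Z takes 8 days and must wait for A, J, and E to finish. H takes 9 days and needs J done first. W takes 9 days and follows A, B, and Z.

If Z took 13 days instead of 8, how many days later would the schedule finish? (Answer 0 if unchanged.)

5

The binding path is J→E→Z→W = 8+8+8+9 = 33; finish at 33 days.
Since Z is critical, the +5 change carries straight to that chain (now 38 days).
The critical path is still J→E→Z→W; finish is now 38 days.
Change in finish: 38 − 33 = +5 days.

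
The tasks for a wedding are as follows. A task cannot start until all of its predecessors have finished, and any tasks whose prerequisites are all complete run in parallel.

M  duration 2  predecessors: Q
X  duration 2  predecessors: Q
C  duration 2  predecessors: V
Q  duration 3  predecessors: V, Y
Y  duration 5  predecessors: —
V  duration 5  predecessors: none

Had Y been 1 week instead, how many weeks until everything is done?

10

Critical path before the change: Y→Q→M = 5+3+2 = 10 giving 10 weeks.
Y is on the critical path; changing it to 1 makes that path 6 weeks.
The binding chain switches to V→Q→M = 5+3+2 = 10; finish 10 weeks.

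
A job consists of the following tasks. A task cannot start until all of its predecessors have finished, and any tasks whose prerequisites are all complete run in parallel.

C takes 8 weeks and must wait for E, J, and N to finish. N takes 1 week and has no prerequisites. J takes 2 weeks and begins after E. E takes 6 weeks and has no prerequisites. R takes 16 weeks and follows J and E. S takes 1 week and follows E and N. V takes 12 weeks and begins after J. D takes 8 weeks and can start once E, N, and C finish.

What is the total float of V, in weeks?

Critical path: E→J→C→D = 6+2+8+8 = 24, so the finish is 24 weeks.
Longest path through V: 20 weeks (earliest finish 20, latest finish 24).
Slack of V = 12 − 8 = 4 weeks.

4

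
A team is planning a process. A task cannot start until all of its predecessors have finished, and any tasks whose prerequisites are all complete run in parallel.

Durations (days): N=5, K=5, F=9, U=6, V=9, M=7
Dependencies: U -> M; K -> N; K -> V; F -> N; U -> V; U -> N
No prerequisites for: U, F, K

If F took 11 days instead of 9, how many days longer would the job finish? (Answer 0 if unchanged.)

The binding path is U→V = 6+9 = 15; finish at 15 days.
F is off the critical path — its longest chain is 14 days, giving 1 of slack.
Now F→N = 11+5 = 16 is longest, so the finish becomes 16 days.
Change in finish: 16 − 15 = +1 days.

1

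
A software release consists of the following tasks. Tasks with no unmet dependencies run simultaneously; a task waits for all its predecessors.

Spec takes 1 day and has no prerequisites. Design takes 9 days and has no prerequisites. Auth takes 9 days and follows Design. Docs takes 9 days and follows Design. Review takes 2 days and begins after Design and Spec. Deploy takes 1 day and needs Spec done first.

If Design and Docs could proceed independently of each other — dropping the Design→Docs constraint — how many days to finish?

18

Before: longest chain Design→Auth = 9+9 = 18, finish 18.
Without Design→Docs, Docs's earliest start moves from 9 to 0.
New critical path: Design→Auth = 9+9 = 18 ⇒ 18 days.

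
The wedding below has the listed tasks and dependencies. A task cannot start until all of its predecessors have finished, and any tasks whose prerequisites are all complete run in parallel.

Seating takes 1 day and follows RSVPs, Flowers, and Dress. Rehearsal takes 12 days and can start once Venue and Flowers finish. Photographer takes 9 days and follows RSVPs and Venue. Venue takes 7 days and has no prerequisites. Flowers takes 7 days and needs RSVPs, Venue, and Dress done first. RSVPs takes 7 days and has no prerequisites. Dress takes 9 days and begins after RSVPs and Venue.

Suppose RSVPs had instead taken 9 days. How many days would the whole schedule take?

37

Actual critical path: RSVPs→Dress→Flowers→Rehearsal = 7+9+7+12 = 35 ⇒ 35 days.
RSVPs is on the critical path; changing it to 9 makes that path 37 days.
That remains the longest chain; total 37 days.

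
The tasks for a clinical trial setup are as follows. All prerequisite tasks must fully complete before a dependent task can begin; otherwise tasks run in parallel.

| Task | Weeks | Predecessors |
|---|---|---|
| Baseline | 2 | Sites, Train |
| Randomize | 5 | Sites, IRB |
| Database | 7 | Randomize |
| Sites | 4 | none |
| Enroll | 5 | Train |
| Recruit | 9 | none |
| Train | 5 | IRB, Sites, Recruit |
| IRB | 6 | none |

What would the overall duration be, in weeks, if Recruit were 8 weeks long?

As given, the longest chain is Recruit→Train→Enroll = 9+5+5 = 19, so the finish is 19 weeks.
Recruit is on the critical path; changing it to 8 makes that path 18 weeks.
Now IRB→Randomize→Database = 6+5+7 = 18 is longest, so the finish becomes 18 weeks.

18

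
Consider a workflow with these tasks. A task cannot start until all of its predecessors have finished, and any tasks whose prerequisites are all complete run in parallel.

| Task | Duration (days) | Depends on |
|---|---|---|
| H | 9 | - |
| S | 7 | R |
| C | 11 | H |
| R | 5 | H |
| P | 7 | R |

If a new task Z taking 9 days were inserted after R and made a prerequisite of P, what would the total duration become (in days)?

30

Originally the workflow takes 21 days.
With Z inserted, P now waits for max(R, Z).
New critical path: H→R→Z→P = 9+5+9+7 = 30 ⇒ 30 days.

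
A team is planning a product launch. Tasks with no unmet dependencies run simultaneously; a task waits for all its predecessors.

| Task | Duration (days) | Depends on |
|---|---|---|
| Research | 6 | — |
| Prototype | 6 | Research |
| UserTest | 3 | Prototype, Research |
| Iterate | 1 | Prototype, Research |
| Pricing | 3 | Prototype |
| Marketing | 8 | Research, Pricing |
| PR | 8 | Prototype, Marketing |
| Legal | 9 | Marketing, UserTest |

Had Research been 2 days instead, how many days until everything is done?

28

The binding path is Research→Prototype→Pricing→Marketing→Legal = 6+6+3+8+9 = 32; finish at 32 days.
Research is on the critical path; changing it to 2 makes that path 28 days.
That remains the longest chain; total 28 days.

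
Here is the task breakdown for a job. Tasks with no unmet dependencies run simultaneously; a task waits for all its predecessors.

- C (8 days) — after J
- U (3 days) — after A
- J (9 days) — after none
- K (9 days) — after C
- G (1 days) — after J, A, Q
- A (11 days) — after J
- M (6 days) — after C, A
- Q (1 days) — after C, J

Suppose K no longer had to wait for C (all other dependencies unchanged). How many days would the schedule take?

Original critical path: J→C→K = 9+8+9 = 26 ⇒ 26 days.
Without C→K, K's earliest start moves from 17 to 0.
The longest chain is now J→A→M = 9+11+6 = 26, so the schedule takes 26 days.

26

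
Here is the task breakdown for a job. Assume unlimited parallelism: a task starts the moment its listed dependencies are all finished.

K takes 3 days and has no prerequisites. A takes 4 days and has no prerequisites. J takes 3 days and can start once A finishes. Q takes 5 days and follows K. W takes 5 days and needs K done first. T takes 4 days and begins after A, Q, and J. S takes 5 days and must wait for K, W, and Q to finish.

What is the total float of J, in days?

2

The longest chain is K→Q→S = 3+5+5 = 13; overall finish 13 days.
Longest path through J: 11 days (earliest finish 7, latest finish 9).
Slack of J = 6 − 4 = 2 days.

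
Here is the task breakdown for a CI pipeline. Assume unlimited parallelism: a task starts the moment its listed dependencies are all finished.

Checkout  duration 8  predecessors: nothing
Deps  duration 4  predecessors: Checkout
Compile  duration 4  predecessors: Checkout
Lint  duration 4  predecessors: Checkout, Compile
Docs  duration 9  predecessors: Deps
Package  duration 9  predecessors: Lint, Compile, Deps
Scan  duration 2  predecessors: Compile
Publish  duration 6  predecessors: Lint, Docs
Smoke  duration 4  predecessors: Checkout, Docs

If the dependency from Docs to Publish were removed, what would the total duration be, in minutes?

25

Original critical path: Checkout→Deps→Docs→Publish = 8+4+9+6 = 27 ⇒ 27 minutes.
Without Docs→Publish, Publish's earliest start moves from 21 to 16.
New critical path: Checkout→Deps→Docs→Smoke = 8+4+9+4 = 25 ⇒ 25 minutes.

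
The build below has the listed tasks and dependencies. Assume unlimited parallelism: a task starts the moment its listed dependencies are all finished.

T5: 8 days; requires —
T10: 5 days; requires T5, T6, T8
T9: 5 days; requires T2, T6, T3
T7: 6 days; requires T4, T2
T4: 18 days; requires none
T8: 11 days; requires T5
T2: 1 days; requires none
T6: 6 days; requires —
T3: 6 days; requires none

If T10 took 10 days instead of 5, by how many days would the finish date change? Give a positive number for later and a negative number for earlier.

5

The binding path is T5→T8→T10 = 8+11+5 = 24; finish at 24 days.
T10 lies on that path, so at 10 days the path becomes 29 days.
No other chain overtakes it, so the finish is 29 days.
Change in finish: 29 − 24 = +5 days.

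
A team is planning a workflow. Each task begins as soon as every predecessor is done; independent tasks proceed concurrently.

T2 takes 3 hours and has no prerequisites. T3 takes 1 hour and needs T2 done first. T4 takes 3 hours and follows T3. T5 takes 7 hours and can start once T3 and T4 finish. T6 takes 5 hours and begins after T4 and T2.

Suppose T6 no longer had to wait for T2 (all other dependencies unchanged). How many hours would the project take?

Original critical path: T2→T3→T4→T5 = 3+1+3+7 = 14 ⇒ 14 hours.
Dropping T2→T6 doesn't change T6's earliest start (7); another predecessor still binds.
After: T2→T3→T4→T5 = 3+1+3+7 = 14 → 14 hours.

14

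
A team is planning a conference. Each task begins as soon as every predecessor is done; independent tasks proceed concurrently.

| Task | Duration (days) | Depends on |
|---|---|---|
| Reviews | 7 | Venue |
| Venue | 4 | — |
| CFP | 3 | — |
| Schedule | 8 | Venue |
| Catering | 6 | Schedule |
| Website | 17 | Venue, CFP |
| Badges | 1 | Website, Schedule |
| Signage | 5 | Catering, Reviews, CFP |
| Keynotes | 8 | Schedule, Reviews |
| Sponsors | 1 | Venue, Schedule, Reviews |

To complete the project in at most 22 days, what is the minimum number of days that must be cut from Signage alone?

Current finish: 23 days; target: 22.
Signage is on every critical path, so each day cut from Signage cuts the finish by one (this holds down to a finish of 22).
Need 23 − 22 = 1 day off Signage → Signage becomes 4 days, finish becomes 22.

1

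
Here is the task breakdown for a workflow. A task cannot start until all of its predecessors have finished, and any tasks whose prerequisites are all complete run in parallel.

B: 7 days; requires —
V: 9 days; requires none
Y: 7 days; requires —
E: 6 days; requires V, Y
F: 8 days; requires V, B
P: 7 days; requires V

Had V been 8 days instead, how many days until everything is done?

Actual critical path: V→F = 9+8 = 17 ⇒ 17 days.
V lies on that path, so at 8 days the path becomes 16 days.
The critical path is still V→F; finish is now 16 days.

16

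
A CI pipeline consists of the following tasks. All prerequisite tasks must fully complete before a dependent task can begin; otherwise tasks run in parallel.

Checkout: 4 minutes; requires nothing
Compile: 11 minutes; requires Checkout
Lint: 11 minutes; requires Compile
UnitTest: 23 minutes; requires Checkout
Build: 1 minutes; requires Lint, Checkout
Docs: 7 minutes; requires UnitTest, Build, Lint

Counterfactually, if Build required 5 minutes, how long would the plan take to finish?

As given, the longest chain is Checkout→Compile→Lint→Build→Docs = 4+11+11+1+7 = 34, so the finish is 34 minutes.
Since Build is critical, the +4 change carries straight to that chain (now 38 minutes).
That remains the longest chain; total 38 minutes.

38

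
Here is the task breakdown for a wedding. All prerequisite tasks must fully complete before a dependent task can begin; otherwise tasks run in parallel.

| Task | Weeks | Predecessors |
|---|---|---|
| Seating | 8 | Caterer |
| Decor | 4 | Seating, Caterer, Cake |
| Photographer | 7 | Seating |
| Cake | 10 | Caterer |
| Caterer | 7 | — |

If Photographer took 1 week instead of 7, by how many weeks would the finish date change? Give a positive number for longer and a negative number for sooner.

Actual critical path: Caterer→Seating→Photographer = 7+8+7 = 22 ⇒ 22 weeks.
Photographer lies on that path, so at 1 week the path becomes 16 weeks.
Now Caterer→Cake→Decor = 7+10+4 = 21 is longest, so the finish becomes 21 weeks.
Change in finish: 21 − 22 = -1 weeks.

-1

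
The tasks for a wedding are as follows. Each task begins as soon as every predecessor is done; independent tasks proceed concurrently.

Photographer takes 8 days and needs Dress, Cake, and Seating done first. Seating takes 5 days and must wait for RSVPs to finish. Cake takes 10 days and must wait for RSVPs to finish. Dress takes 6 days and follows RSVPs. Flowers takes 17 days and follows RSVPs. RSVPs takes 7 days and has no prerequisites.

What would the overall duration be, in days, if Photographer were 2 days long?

Critical path before the change: RSVPs→Cake→Photographer = 7+10+8 = 25 giving 25 days.
Since Photographer is critical, the -6 change carries straight to that chain (now 19 days).
Now RSVPs→Flowers = 7+17 = 24 is longest, so the finish becomes 24 days.

24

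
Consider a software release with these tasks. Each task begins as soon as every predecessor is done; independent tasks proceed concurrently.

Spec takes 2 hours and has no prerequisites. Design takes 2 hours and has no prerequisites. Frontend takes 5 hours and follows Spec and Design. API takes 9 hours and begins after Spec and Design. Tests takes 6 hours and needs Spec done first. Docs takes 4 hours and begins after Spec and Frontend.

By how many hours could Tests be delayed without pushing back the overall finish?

Spec→Frontend→Docs = 2+5+4 = 11 sets the makespan at 11 hours.
Tests finishes as early as 8 and must finish by 11.
Float = 11 − 8 = 3.

3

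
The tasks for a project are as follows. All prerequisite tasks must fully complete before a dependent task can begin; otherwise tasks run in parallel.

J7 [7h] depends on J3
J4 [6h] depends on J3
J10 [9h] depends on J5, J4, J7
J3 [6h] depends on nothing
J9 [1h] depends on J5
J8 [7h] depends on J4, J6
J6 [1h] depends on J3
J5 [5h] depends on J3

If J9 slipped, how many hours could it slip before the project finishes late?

10

The longest chain is J3→J7→J10 = 6+7+9 = 22; overall finish 22 hours.
Longest path through J9: 12 hours (earliest finish 12, latest finish 22).
Float = 22 − 12 = 10.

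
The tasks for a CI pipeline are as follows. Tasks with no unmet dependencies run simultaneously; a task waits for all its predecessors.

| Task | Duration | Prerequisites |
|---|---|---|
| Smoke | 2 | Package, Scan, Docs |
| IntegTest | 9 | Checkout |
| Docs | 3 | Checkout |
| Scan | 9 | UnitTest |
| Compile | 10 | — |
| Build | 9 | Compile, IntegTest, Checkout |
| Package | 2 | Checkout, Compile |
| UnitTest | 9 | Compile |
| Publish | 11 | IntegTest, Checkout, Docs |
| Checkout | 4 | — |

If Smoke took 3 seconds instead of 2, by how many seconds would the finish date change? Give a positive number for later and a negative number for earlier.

1

Critical path before the change: Compile→UnitTest→Scan→Smoke = 10+9+9+2 = 30 giving 30 seconds.
Since Smoke is critical, the +1 change carries straight to that chain (now 31 seconds).
The critical path is still Compile→UnitTest→Scan→Smoke; finish is now 31 seconds.
Change in finish: 31 − 30 = +1 seconds.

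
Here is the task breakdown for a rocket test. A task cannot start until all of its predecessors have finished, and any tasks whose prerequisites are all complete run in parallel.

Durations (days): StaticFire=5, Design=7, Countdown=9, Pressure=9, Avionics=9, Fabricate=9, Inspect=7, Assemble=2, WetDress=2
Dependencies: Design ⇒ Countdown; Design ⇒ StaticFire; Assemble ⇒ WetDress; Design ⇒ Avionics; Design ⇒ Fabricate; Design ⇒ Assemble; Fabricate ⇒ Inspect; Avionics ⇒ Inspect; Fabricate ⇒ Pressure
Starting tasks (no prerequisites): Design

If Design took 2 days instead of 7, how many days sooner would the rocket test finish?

As given, the longest chain is Design→Fabricate→Pressure = 7+9+9 = 25, so the finish is 25 days.
Design lies on that path, so at 2 days the path becomes 20 days.
That remains the longest chain; total 20 days.
Change in finish: 20 − 25 = -5 days.

5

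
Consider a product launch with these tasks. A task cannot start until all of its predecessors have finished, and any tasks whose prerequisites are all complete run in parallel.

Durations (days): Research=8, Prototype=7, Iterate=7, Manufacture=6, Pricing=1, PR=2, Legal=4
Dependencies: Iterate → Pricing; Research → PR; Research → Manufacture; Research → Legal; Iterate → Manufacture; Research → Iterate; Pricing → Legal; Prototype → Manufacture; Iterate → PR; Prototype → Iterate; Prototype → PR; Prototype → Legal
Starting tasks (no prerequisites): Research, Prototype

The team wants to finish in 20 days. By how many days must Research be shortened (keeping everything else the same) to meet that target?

1

Current finish: 21 days; target: 20.
Research is on every critical path, so each day cut from Research cuts the finish by one (this holds down to a finish of 20).
Need 21 − 20 = 1 day off Research → Research becomes 7 days, finish becomes 20.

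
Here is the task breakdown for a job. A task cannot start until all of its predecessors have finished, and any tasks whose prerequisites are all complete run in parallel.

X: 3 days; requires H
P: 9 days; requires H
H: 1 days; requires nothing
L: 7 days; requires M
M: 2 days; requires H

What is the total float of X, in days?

Critical path: H→M→L = 1+2+7 = 10, so the finish is 10 days.
X finishes as early as 4 and must finish by 10.
Slack of X = 7 − 1 = 6 days.

6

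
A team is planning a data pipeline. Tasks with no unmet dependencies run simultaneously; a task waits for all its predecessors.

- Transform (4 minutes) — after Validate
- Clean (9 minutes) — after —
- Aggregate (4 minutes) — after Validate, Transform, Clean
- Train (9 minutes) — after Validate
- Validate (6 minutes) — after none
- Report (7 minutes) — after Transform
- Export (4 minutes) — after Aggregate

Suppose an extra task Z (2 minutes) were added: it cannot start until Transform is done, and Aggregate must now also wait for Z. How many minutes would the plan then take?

20

Originally the plan takes 18 minutes.
With Z inserted, Aggregate now waits for max(Validate, Transform, Clean, Z).
New critical path: Validate→Transform→Z→Aggregate→Export = 6+4+2+4+4 = 20 ⇒ 20 minutes.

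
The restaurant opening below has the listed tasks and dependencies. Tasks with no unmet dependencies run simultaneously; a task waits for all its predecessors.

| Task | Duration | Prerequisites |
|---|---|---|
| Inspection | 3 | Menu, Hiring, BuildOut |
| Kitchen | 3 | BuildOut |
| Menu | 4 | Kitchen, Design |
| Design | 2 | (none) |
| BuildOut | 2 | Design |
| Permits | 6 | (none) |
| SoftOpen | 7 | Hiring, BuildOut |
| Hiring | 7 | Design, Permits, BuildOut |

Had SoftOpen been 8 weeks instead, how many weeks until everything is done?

21

Baseline: Permits→Hiring→SoftOpen = 6+7+7 = 20 → 20 weeks.
SoftOpen is on the critical path; changing it to 8 makes that path 21 weeks.
The critical path is still Permits→Hiring→SoftOpen; finish is now 21 weeks.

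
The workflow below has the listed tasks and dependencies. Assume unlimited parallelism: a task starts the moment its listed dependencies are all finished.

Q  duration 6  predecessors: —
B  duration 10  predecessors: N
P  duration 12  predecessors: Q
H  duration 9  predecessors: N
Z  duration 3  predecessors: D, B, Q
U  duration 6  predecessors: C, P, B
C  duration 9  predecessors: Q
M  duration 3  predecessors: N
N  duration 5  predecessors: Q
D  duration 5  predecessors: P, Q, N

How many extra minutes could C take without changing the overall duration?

6

The longest chain is Q→N→B→U = 6+5+10+6 = 27; overall finish 27 minutes.
Longest path through C: 21 minutes (earliest finish 15, latest finish 21).
Float = 27 − 21 = 6.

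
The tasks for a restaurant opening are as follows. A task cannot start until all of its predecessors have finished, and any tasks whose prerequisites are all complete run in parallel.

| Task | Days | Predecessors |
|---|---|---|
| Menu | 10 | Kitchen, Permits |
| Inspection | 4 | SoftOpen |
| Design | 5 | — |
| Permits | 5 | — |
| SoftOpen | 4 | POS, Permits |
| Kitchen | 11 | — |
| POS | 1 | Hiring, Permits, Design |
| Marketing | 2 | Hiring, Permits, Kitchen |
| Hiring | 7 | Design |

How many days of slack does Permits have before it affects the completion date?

6

Critical path: Design→Hiring→POS→SoftOpen→Inspection = 5+7+1+4+4 = 21, so the finish is 21 days.
Longest path through Permits: 15 days (earliest finish 5, latest finish 11).
Float = 21 − 15 = 6.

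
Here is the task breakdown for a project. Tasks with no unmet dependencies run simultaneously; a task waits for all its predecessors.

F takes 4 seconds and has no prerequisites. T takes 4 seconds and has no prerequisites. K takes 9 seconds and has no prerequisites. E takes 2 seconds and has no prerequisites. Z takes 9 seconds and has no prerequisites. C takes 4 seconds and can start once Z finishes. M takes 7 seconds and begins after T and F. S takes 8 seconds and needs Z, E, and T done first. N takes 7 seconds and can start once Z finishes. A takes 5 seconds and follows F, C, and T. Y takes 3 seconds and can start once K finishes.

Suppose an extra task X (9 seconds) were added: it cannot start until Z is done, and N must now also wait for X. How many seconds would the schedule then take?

25

Originally the schedule takes 18 seconds.
With X inserted, N now waits for max(Z, X).
New critical path: Z→X→N = 9+9+7 = 25 ⇒ 25 seconds.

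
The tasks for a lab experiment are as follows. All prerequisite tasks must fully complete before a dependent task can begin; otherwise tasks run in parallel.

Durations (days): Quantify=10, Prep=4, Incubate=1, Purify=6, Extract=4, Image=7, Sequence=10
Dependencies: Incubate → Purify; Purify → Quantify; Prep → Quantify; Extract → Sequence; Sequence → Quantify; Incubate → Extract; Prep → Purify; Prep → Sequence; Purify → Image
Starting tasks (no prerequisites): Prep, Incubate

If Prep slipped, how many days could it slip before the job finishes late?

Critical path: Incubate→Extract→Sequence→Quantify = 1+4+10+10 = 25, so the finish is 25 days.
Prep finishes as early as 4 and must finish by 5.
Slack of Prep = 1 − 0 = 1 day.

1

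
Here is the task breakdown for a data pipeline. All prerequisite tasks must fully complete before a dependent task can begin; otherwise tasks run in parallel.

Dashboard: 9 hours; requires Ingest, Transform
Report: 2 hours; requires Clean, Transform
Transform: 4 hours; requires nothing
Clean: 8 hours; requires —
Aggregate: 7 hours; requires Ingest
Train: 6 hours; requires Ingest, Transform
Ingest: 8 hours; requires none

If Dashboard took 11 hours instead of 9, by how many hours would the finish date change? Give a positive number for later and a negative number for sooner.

Critical path before the change: Ingest→Dashboard = 8+9 = 17 giving 17 hours.
Dashboard is on the critical path; changing it to 11 makes that path 19 hours.
That remains the longest chain; total 19 hours.
Change in finish: 19 − 17 = +2 hours.

2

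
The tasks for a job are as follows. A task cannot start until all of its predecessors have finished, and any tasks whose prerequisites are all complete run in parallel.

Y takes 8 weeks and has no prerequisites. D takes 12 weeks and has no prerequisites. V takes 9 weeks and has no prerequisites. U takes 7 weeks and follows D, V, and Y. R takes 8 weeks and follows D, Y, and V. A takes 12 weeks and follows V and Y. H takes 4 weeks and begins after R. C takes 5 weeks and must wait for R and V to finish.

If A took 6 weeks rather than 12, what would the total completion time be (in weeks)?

25

The binding path is D→R→C = 12+8+5 = 25; finish at 25 weeks.
The longest path through A is only 21 weeks, so A has float 4.
That remains the longest chain; total 25 weeks.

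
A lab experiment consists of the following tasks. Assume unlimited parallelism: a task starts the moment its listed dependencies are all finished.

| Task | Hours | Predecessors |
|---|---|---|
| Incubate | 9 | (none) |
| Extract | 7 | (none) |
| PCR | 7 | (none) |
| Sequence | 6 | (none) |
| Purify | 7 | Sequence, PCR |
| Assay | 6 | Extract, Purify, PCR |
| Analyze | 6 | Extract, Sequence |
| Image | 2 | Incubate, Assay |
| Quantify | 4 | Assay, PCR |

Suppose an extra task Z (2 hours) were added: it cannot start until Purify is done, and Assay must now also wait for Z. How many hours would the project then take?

26

Originally the project takes 24 hours.
With Z inserted, Assay now waits for max(Extract, Purify, PCR, Z).
New critical path: PCR→Purify→Z→Assay→Quantify = 7+7+2+6+4 = 26 ⇒ 26 hours.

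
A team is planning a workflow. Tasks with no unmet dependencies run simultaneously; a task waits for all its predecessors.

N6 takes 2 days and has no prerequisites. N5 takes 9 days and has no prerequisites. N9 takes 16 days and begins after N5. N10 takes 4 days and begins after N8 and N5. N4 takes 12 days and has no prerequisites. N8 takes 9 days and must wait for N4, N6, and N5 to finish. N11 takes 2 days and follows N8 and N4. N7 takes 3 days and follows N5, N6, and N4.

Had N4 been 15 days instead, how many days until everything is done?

28

The binding path is N4→N8→N10 = 12+9+4 = 25; finish at 25 days.
Since N4 is critical, the +3 change carries straight to that chain (now 28 days).
The critical path is still N4→N8→N10; finish is now 28 days.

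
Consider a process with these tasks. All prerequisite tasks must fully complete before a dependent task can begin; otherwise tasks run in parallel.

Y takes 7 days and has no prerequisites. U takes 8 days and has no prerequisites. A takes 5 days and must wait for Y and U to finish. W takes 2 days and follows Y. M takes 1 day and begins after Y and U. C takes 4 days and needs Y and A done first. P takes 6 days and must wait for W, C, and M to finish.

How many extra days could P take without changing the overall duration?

0

Critical path: U→A→C→P = 8+5+4+6 = 23, so the finish is 23 days.
P finishes as early as 23 and must finish by 23.
So P can slip 23 − 23 = 0 days.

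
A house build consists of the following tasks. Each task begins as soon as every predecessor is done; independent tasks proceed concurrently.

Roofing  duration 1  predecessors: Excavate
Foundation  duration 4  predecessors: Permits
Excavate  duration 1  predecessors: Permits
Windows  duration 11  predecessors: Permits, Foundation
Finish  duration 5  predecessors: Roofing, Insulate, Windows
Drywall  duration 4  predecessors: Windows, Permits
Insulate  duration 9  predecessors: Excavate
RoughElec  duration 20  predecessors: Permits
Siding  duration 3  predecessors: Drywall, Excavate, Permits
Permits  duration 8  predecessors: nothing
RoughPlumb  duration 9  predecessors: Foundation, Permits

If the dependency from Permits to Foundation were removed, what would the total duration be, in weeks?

Before: longest chain Permits→Foundation→Windows→Drywall→Siding = 8+4+11+4+3 = 30, finish 30.
Without Permits→Foundation, Foundation's earliest start moves from 8 to 0.
After: Permits→RoughElec = 8+20 = 28 → 28 weeks.

28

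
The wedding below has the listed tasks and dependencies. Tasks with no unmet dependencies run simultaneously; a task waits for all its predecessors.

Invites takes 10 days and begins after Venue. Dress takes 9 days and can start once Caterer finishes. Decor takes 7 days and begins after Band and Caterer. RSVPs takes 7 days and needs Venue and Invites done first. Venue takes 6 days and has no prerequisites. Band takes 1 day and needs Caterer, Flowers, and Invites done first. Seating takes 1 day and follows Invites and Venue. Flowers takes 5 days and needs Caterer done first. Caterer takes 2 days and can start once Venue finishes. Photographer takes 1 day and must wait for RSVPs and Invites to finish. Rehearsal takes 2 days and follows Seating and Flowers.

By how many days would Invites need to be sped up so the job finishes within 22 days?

2

Current finish: 24 days; target: 22.
Invites is on every critical path, so each day cut from Invites cuts the finish by one (this holds down to a finish of 21).
Need 24 − 22 = 2 days off Invites → Invites becomes 8 days, finish becomes 22.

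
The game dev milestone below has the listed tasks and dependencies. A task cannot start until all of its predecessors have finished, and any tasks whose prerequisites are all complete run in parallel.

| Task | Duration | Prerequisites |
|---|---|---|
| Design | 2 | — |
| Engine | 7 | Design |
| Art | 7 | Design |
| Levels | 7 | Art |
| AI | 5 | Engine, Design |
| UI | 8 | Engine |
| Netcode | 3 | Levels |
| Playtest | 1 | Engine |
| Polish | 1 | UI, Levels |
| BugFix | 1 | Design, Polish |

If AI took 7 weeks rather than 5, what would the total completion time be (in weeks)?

As given, the longest chain is Design→Engine→UI→Polish→BugFix = 2+7+8+1+1 = 19, so the finish is 19 weeks.
AI is off the critical path — its longest chain is 14 weeks, giving 5 of slack.
That remains the longest chain; total 19 weeks.

19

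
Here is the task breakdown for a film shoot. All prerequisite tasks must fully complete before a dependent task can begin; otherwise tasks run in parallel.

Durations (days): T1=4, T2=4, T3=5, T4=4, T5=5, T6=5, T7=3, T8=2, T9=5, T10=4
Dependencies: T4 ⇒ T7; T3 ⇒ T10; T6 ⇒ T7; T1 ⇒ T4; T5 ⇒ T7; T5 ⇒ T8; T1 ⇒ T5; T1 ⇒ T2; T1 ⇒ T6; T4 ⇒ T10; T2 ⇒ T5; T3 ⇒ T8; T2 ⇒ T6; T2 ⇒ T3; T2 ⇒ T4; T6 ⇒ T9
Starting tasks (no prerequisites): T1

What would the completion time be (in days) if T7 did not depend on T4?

Before: longest chain T1→T2→T6→T9 = 4+4+5+5 = 18, finish 18.
Dropping T4→T7 doesn't change T7's earliest start (13); another predecessor still binds.
The longest chain is now T1→T2→T6→T9 = 4+4+5+5 = 18, so the job takes 18 days.

18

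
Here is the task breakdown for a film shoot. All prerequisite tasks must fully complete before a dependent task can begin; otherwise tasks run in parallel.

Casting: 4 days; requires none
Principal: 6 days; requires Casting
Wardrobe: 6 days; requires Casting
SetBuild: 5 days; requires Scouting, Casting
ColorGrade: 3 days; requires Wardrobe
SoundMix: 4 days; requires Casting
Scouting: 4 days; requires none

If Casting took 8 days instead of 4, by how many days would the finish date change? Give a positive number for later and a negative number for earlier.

4

Critical path before the change: Casting→Wardrobe→ColorGrade = 4+6+3 = 13 giving 13 days.
Casting lies on that path, so at 8 days the path becomes 17 days.
No other chain overtakes it, so the finish is 17 days.
Change in finish: 17 − 13 = +4 days.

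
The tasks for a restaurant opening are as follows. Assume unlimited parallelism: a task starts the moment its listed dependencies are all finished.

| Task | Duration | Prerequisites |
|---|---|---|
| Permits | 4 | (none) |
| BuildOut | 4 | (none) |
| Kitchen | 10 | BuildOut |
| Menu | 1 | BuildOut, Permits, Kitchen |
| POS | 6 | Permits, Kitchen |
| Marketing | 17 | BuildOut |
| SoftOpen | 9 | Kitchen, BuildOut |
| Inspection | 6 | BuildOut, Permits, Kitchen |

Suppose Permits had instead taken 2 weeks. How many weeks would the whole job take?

23

As given, the longest chain is BuildOut→Kitchen→SoftOpen = 4+10+9 = 23, so the finish is 23 weeks.
The longest path through Permits is only 10 weeks, so Permits has float 13.
That remains the longest chain; total 23 weeks.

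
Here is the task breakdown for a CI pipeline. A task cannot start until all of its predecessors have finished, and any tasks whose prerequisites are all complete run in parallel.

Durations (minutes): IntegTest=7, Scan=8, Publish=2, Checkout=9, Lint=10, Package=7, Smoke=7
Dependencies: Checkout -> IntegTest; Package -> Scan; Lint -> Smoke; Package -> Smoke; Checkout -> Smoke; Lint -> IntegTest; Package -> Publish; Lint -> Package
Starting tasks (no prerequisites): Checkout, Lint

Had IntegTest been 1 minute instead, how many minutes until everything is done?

25

The binding path is Lint→Package→Scan = 10+7+8 = 25; finish at 25 minutes.
IntegTest is off the critical path — its longest chain is 17 minutes, giving 8 of slack.
That remains the longest chain; total 25 minutes.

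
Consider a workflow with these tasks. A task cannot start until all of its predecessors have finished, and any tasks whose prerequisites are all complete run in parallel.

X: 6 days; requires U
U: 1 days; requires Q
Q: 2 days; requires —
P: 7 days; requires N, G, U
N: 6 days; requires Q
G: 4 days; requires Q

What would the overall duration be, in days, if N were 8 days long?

Actual critical path: Q→N→P = 2+6+7 = 15 ⇒ 15 days.
N is on the critical path; changing it to 8 makes that path 17 days.
No other chain overtakes it, so the finish is 17 days.

17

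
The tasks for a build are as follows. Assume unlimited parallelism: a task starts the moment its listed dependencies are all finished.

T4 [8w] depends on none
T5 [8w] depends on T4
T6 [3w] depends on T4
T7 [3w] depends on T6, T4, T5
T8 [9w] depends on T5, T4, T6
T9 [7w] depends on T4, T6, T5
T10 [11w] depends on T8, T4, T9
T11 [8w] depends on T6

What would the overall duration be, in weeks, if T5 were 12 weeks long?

As given, the longest chain is T4→T5→T8→T10 = 8+8+9+11 = 36, so the finish is 36 weeks.
T5 is on the critical path; changing it to 12 makes that path 40 weeks.
The critical path is still T4→T5→T8→T10; finish is now 40 weeks.

40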